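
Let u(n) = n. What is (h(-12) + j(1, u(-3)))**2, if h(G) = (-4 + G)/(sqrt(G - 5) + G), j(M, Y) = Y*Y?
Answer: (2232*sqrt(17) + 13999*I)/(24*sqrt(17) + 127*I) ≈ 103.72 + 8.3528*I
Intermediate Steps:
j(M, Y) = Y**2
h(G) = (-4 + G)/(G + sqrt(-5 + G)) (h(G) = (-4 + G)/(sqrt(-5 + G) + G) = (-4 + G)/(G + sqrt(-5 + G)))
(h(-12) + j(1, u(-3)))**2 = ((-4 - 12)/(-12 + sqrt(-5 - 12)) + (-3)**2)**2 = (-16/(-12 + sqrt(-17)) + 9)**2 = (-16/(-12 + I*sqrt(17)) + 9)**2 = (9 - 16/(-12 + I*sqrt(17)))**2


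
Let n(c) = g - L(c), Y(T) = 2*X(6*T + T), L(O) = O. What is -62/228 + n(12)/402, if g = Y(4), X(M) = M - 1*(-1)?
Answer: -401/2546 ≈ -0.15750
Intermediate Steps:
X(M) = 1 + M (X(M) = M + 1 = 1 + M)
Y(T) = 2 + 14*T (Y(T) = 2*(1 + (6*T + T)) = 2*(1 + 7*T) = 2 + 14*T)
g = 58 (g = 2 + 14*4 = 2 + 56 = 58)
n(c) = 58 - c
-62/228 + n(12)/402 = -62/228 + (58 - 1*12)/402 = -62*1/228 + (58 - 12)*(1/402) = -31/114 + 46*(1/402) = -31/114 + 23/201 = -401/2546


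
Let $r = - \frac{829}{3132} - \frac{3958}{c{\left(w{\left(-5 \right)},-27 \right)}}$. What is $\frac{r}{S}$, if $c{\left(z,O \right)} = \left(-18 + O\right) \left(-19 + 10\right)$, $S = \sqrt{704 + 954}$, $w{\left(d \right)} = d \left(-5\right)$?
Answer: $- \frac{471563 \sqrt{1658}}{77892840} \approx -0.24651$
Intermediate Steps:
$w{\left(d \right)} = - 5 d$
$S = \sqrt{1658} \approx 40.719$
$c{\left(z,O \right)} = 162 - 9 O$ ($c{\left(z,O \right)} = \left(-18 + O\right) \left(-9\right) = 162 - 9 O$)
$r = - \frac{471563}{46980}$ ($r = - \frac{829}{3132} - \frac{3958}{162 - -243} = \left(-829\right) \frac{1}{3132} - \frac{3958}{162 + 243} = - \frac{829}{3132} - \frac{3958}{405} = - \frac{471563}{46980} \approx -10.038$)
$\frac{r}{S} = - \frac{471563}{46980 \sqrt{1658}} = - \frac{471563 \frac{\sqrt{1658}}{1658}}{46980} = - \frac{471563 \sqrt{1658}}{77892840}$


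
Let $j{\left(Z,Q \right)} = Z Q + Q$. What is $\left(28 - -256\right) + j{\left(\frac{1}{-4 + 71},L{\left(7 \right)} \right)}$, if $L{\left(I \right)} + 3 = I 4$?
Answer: $\frac{20728}{67} \approx 309.37$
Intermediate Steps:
$L{\left(I \right)} = -3 + 4 I$ ($L{\left(I \right)} = -3 + I 4 = -3 + 4 I$)
$j{\left(Z,Q \right)} = Q + Q Z$ ($j{\left(Z,Q \right)} = Q Z + Q = Q + Q Z$)
$\left(28 - -256\right) + j{\left(\frac{1}{-4 + 71},L{\left(7 \right)} \right)} = \left(28 - -256\right) + \left(-3 + 4 \cdot 7\right) \left(1 + \frac{1}{-4 + 71}\right) = \left(28 + 256\right) + \left(-3 + 28\right) \left(1 + \frac{1}{67}\right) = 284 + 25 \left(1 + \frac{1}{67}\right) = 284 + 25 \cdot \frac{68}{67} = 284 + \frac{1700}{67} = \frac{20728}{67}$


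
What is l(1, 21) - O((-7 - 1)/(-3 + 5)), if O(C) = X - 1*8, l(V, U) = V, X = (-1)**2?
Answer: 8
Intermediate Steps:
X = 1
O(C) = -7 (O(C) = 1 - 1*8 = 1 - 8 = -7)
l(1, 21) - O((-7 - 1)/(-3 + 5)) = 1 - 1*(-7) = 1 + 7 = 8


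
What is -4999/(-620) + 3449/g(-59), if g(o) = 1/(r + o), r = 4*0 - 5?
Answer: -136851321/620 ≈ -2.2073e+5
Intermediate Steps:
r = -5 (r = 0 - 5 = -5)
g(o) = 1/(-5 + o)
-4999/(-620) + 3449/g(-59) = -4999/(-620) + 3449/(1/(-5 - 59)) = -4999*(-1/620) + 3449/(1/(-64)) = 4999/620 + 3449/(-1/64) = 4999/620 + 3449*(-64) = 4999/620 - 220736 = -136851321/620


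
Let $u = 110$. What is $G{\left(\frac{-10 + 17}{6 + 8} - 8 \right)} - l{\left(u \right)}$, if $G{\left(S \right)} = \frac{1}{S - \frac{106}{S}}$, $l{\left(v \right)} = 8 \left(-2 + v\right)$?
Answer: $- \frac{171906}{199} \approx -863.85$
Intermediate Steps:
$l{\left(v \right)} = -16 + 8 v$
$G{\left(\frac{-10 + 17}{6 + 8} - 8 \right)} - l{\left(u \right)} = \frac{\frac{-10 + 17}{6 + 8} - 8}{-106 + \left(\frac{-10 + 17}{6 + 8} - 8\right)^{2}} - \left(-16 + 8 \cdot 110\right) = \frac{\frac{7}{14} - 8}{-106 + \left(\frac{7}{14} - 8\right)^{2}} - \left(-16 + 880\right) = \frac{7 \cdot \frac{1}{14} - 8}{-106 + \left(7 \cdot \frac{1}{14} - 8\right)^{2}} - 864 = \frac{\frac{1}{2} - 8}{-106 + \left(\frac{1}{2} - 8\right)^{2}} - 864 = - \frac{15}{2 \left(-106 + \left(- \frac{15}{2}\right)^{2}\right)} - 864 = - \frac{15}{2 \left(-106 + \frac{225}{4}\right)} - 864 = - \frac{15}{2 \left(- \frac{199}{4}\right)} - 864 = \left(- \frac{15}{2}\right) \left(- \frac{4}{199}\right) - 864 = \frac{30}{199} - 864 = - \frac{171906}{199}$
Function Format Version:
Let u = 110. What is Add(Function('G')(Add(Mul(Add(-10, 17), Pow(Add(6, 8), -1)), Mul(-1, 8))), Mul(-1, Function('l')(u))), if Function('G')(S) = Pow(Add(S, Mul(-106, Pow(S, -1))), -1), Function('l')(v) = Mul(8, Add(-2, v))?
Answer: Rational(-171906, 199) ≈ -863.85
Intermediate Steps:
Function('l')(v) = Add(-16, Mul(8, v))
Add(Function('G')(Add(Mul(Add(-10, 17), Pow(Add(6, 8), -1)), Mul(-1, 8))), Mul(-1, Function('l')(u))) = Add(Mul(Add(Mul(Add(-10, 17), Pow(Add(6, 8), -1)), Mul(-1, 8)), Pow(Add(-106, Pow(Add(Mul(Add(-10, 17), Pow(Add(6, 8), -1)), Mul(-1, 8)), 2)), -1)), Mul(-1, Add(-16, Mul(8, 110)))) = Add(Mul(Add(Mul(7, Pow(14, -1)), -8), Pow(Add(-106, Pow(Add(Mul(7, Pow(14, -1)), -8), 2)), -1)), Mul(-1, Add(-16, 880))) = Add(Mul(Add(Mul(7, Rational(1, 14)), -8), Pow(Add(-106, Pow(Add(Mul(7, Rational(1, 14)), -8), 2)), -1)), Mul(-1, 864)) = Add(Mul(Add(Rational(1, 2), -8), Pow(Add(-106, Pow(Add(Rational(1, 2), -8), 2)), -1)), -864) = Add(Mul(Rational(-15, 2), Pow(Add(-106, Pow(Rational(-15, 2), 2)), -1)), -864) = Add(Mul(Rational(-15, 2), Pow(Add(-106, Rational(225, 4)), -1)), -864) = Add(Mul(Rational(-15, 2), Pow(Rational(-199, 4), -1)), -864) = Add(Mul(Rational(-15, 2), Rational(-4, 199)), -864) = Add(Rational(30, 199), -864) = Rational(-171906, 199)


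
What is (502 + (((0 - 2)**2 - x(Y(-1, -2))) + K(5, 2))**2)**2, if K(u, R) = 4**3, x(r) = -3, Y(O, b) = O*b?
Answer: 30724849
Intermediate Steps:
K(u, R) = 64
(502 + (((0 - 2)**2 - x(Y(-1, -2))) + K(5, 2))**2)**2 = (502 + (((0 - 2)**2 - 1*(-3)) + 64)**2)**2 = (502 + (((-2)**2 + 3) + 64)**2)**2 = (502 + ((4 + 3) + 64)**2)**2 = (502 + (7 + 64)**2)**2 = (502 + 71**2)**2 = (502 + 5041)**2 = 5543**2 = 30724849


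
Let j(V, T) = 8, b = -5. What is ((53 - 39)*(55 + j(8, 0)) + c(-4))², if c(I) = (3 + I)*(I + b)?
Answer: 793881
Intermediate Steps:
c(I) = (-5 + I)*(3 + I) (c(I) = (3 + I)*(I - 5) = (3 + I)*(-5 + I) = (-5 + I)*(3 + I))
((53 - 39)*(55 + j(8, 0)) + c(-4))² = ((53 - 39)*(55 + 8) + (-15 + (-4)² - 2*(-4)))² = (14*63 + (-15 + 16 + 8))² = (882 + 9)² = 891² = 793881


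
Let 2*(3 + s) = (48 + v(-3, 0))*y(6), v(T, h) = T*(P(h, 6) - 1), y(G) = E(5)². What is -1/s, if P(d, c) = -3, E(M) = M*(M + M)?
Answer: -1/74997 ≈ -1.3334e-5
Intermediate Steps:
E(M) = 2*M² (E(M) = M*(2*M) = 2*M²)
y(G) = 2500 (y(G) = (2*5²)² = (2*25)² = 50² = 2500)
v(T, h) = -4*T (v(T, h) = T*(-3 - 1) = T*(-4) = -4*T)
s = 74997 (s = -3 + ((48 - 4*(-3))*2500)/2 = -3 + ((48 + 12)*2500)/2 = -3 + (60*2500)/2 = -3 + (½)*150000 = -3 + 75000 = 74997)
-1/s = -1/74997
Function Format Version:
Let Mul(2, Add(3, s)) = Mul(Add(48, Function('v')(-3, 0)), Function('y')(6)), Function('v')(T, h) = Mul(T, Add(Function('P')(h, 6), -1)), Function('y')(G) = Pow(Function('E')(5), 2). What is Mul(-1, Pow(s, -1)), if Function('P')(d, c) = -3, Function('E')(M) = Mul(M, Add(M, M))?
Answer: Rational(-1, 74997) ≈ -1.3334e-5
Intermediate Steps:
Function('E')(M) = Mul(2, Pow(M, 2)) (Function('E')(M) = Mul(M, Mul(2, M)) = Mul(2, Pow(M, 2)))
Function('y')(G) = 2500 (Function('y')(G) = Pow(Mul(2, Pow(5, 2)), 2) = Pow(Mul(2, 25), 2) = Pow(50, 2) = 2500)
Function('v')(T, h) = Mul(-4, T) (Function('v')(T, h) = Mul(T, Add(-3, -1)) = Mul(T, -4) = Mul(-4, T))
s = 74997 (s = Add(-3, Mul(Rational(1, 2), Mul(Add(48, Mul(-4, -3)), 2500))) = Add(-3, Mul(Rational(1, 2), Mul(Add(48, 12), 2500))) = Add(-3, Mul(Rational(1, 2), Mul(60, 2500))) = Add(-3, Mul(Rational(1, 2), 150000)) = Add(-3, 75000) = 74997)
Mul(-1, Pow(s, -1)) = Mul(-1, Pow(74997, -1)) = Mul(-1, Rational(1, 74997)) = Rational(-1, 74997)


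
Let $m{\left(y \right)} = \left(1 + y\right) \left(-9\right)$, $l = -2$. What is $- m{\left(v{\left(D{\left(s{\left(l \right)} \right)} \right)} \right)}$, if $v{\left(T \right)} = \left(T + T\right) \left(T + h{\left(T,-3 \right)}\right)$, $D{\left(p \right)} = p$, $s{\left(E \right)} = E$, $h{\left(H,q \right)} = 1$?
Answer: $45$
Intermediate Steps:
$v{\left(T \right)} = 2 T \left(1 + T\right)$ ($v{\left(T \right)} = \left(T + T\right) \left(T + 1\right) = 2 T \left(1 + T\right)$)
$m{\left(y \right)} = -9 - 9 y$
$- m{\left(v{\left(D{\left(s{\left(l \right)} \right)} \right)} \right)} = - (-9 - 9 \cdot 2 \left(-2\right) \left(1 - 2\right)) = - (-9 - 9 \cdot 2 \left(-2\right) \left(-1\right)) = - (-9 - 36) = \left(-1\right) \left(-45\right) = 45$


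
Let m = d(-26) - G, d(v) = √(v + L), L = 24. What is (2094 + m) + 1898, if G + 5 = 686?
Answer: 3311 + I*√2 ≈ 3311.0 + 1.4142*I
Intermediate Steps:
G = 681 (G = -5 + 686 = 681)
d(v) = √(24 + v) (d(v) = √(v + 24) = √(24 + v))
m = -681 + I*√2 (m = √(24 - 26) - 1*681 = √(-2) - 681 = I*√2 - 681 = -681 + I*√2 ≈ -681.0 + 1.4142*I)
(2094 + m) + 1898 = (2094 + (-681 + I*√2)) + 1898 = (1413 + I*√2) + 1898 = 3311 + I*√2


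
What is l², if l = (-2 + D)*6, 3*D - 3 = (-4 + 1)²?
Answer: 144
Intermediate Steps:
D = 4 (D = 1 + (-4 + 1)²/3 = 1 + (⅓)*(-3)² = 1 + (⅓)*9 = 1 + 3 = 4)
l = 12 (l = (-2 + 4)*6 = 2*6 = 12)
l² = 12² = 144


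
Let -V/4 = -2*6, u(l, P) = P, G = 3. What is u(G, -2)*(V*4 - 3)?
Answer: -378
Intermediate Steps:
V = 48 (V = -(-8)*6 = -4*(-12) = 48)
u(G, -2)*(V*4 - 3) = -2*(48*4 - 3) = -2*(192 - 3) = -2*189 = -378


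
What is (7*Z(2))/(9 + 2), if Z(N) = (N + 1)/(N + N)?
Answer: 21/44 ≈ 0.47727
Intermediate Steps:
Z(N) = (1 + N)/(2*N) (Z(N) = (1 + N)/((2*N)) = (1 + N)*(1/(2*N)) = (1 + N)/(2*N))
(7*Z(2))/(9 + 2) = (7*((½)*(1 + 2)/2))/(9 + 2) = (7*((½)*(½)*3))/11 = (7*(¾))*(1/11) = (21/4)*(1/11) = 21/44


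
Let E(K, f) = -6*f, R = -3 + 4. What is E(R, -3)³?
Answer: 5832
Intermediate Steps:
R = 1
E(R, -3)³ = (-6*(-3))³ = 18³ = 5832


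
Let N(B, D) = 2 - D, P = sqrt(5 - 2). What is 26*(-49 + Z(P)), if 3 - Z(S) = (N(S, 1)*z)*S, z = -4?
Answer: -1196 + 104*sqrt(3) ≈ -1015.9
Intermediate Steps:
P = sqrt(3) ≈ 1.7320
Z(S) = 3 + 4*S (Z(S) = 3 - (2 - 1*1)*(-4)*S = 3 - (2 - 1)*(-4)*S = 3 - 1*(-4)*S = 3 - (-4)*S = 3 + 4*S)
26*(-49 + Z(P)) = 26*(-49 + (3 + 4*sqrt(3))) = 26*(-46 + 4*sqrt(3)) = -1196 + 104*sqrt(3)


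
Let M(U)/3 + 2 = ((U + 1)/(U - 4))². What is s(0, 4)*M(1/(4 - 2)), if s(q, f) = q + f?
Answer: -1068/49 ≈ -21.796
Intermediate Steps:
s(q, f) = f + q
M(U) = -6 + 3*(1 + U)²/(-4 + U)² (M(U) = -6 + 3*((U + 1)/(U - 4))² = -6 + 3*((1 + U)/(-4 + U))² = -6 + 3*((1 + U)²/(-4 + U)²) = -6 + 3*(1 + U)²/(-4 + U)²)
s(0, 4)*M(1/(4 - 2)) = (4 + 0)*(-6 + 3*(1 + 1/(4 - 2))²/(-4 + 1/(4 - 2))²) = 4*(-6 + 3*(1 + 1/2)²/(-4 + 1/2)²) = 4*(-6 + 3*(1 + ½)²/(-4 + ½)²) = 4*(-6 + 3*(3/2)²/(-7/2)²) = 4*(-6 + 3*(9/4)*(4/49)) = 4*(-6 + 27/49) = 4*(-267/49) = -1068/49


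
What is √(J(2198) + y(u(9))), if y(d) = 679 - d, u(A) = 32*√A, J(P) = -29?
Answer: √554 ≈ 23.537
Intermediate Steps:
√(J(2198) + y(u(9))) = √(-29 + (679 - 32*√9)) = √(-29 + (679 - 32*3)) = √(-29 + (679 - 1*96)) = √(-29 + (679 - 96)) = √(-29 + 583) = √554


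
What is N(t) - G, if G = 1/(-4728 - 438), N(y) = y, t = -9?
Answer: -46493/5166 ≈ -8.9998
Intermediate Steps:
G = -1/5166 (G = 1/(-5166) = -1/5166 ≈ -0.00019357)
N(t) - G = -9 - 1*(-1/5166) = -9 + 1/5166 = -46493/5166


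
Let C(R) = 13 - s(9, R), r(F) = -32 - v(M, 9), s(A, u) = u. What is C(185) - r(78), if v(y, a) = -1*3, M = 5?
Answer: -143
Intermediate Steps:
v(y, a) = -3
r(F) = -29 (r(F) = -32 - 1*(-3) = -32 + 3 = -29)
C(R) = 13 - R
C(185) - r(78) = (13 - 1*185) - 1*(-29) = (13 - 185) + 29 = -172 + 29 = -143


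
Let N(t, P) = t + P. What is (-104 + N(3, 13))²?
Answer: 7744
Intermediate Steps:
N(t, P) = P + t
(-104 + N(3, 13))² = (-104 + (13 + 3))² = (-104 + 16)² = (-88)² = 7744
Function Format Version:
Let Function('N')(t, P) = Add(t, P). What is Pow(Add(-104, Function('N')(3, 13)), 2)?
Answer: 7744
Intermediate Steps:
Function('N')(t, P) = Add(P, t)
Pow(Add(-104, Function('N')(3, 13)), 2) = Pow(Add(-104, Add(13, 3)), 2) = Pow(Add(-104, 16), 2) = Pow(-88, 2) = 7744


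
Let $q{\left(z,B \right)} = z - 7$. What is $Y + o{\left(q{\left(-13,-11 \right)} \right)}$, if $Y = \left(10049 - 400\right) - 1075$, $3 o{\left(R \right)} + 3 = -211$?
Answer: $\frac{25508}{3} \approx 8502.7$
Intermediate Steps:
$q{\left(z,B \right)} = -7 + z$ ($q{\left(z,B \right)} = z - 7 = -7 + z$)
$o{\left(R \right)} = - \frac{214}{3}$ ($o{\left(R \right)} = -1 + \frac{1}{3} \left(-211\right) = -1 - \frac{211}{3} = - \frac{214}{3}$)
$Y = 8574$ ($Y = \left(10049 - 400\right) - 1075 = 9649 - 1075 = 8574$)
$Y + o{\left(q{\left(-13,-11 \right)} \right)} = 8574 - \frac{214}{3} = \frac{25508}{3}$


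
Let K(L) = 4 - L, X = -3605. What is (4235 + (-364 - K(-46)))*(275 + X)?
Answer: -12723930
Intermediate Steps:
(4235 + (-364 - K(-46)))*(275 + X) = (4235 + (-364 - (4 - 1*(-46))))*(275 - 3605) = (4235 + (-364 - (4 + 46)))*(-3330) = (4235 + (-364 - 1*50))*(-3330) = (4235 + (-364 - 50))*(-3330) = (4235 - 414)*(-3330) = 3821*(-3330) = -12723930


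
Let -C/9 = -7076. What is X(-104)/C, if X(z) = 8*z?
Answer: -208/15921 ≈ -0.013065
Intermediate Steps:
C = 63684 (C = -9*(-7076) = 63684)
X(-104)/C = (8*(-104))/63684 = -832*1/63684 = -208/15921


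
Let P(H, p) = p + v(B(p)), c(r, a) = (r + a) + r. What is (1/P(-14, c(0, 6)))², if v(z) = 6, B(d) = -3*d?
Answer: 1/144 ≈ 0.0069444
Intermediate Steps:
c(r, a) = a + 2*r (c(r, a) = (a + r) + r = a + 2*r)
P(H, p) = 6 + p (P(H, p) = p + 6 = 6 + p)
(1/P(-14, c(0, 6)))² = (1/(6 + (6 + 2*0)))² = (1/(6 + (6 + 0)))² = (1/(6 + 6))² = (1/12)² = 1/144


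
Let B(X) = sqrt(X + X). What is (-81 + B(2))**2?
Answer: 6241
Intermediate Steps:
B(X) = sqrt(2)*sqrt(X) (B(X) = sqrt(2*X) = sqrt(2)*sqrt(X))
(-81 + B(2))**2 = (-81 + sqrt(2)*sqrt(2))**2 = (-81 + 2)**2 = (-79)**2 = 6241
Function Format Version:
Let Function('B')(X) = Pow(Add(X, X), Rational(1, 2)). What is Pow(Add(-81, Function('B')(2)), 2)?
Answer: 6241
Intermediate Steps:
Function('B')(X) = Mul(Pow(2, Rational(1, 2)), Pow(X, Rational(1, 2))) (Function('B')(X) = Pow(Mul(2, X), Rational(1, 2)) = Mul(Pow(2, Rational(1, 2)), Pow(X, Rational(1, 2))))
Pow(Add(-81, Function('B')(2)), 2) = Pow(Add(-81, Mul(Pow(2, Rational(1, 2)), Pow(2, Rational(1, 2)))), 2) = Pow(Add(-81, 2), 2) = Pow(-79, 2) = 6241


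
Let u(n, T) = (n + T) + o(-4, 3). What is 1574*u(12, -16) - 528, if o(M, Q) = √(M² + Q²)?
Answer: 1046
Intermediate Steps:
u(n, T) = 5 + T + n (u(n, T) = (n + T) + √((-4)² + 3²) = (T + n) + √(16 + 9) = (T + n) + √25 = (T + n) + 5 = 5 + T + n)
1574*u(12, -16) - 528 = 1574*(5 - 16 + 12) - 528 = 1574*1 - 528 = 1574 - 528 = 1046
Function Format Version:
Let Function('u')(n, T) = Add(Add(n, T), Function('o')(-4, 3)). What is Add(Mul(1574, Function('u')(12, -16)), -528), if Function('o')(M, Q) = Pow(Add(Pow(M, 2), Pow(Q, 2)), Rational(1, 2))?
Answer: 1046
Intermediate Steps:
Function('u')(n, T) = Add(5, T, n) (Function('u')(n, T) = Add(Add(n, T), Pow(Add(Pow(-4, 2), Pow(3, 2)), Rational(1, 2))) = Add(Add(T, n), Pow(Add(16, 9), Rational(1, 2))) = Add(Add(T, n), Pow(25, Rational(1, 2))) = Add(Add(T, n), 5) = Add(5, T, n))
Add(Mul(1574, Function('u')(12, -16)), -528) = Add(Mul(1574, Add(5, -16, 12)), -528) = Add(Mul(1574, 1), -528) = Add(1574, -528) = 1046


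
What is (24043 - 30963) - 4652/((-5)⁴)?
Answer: -4329652/625 ≈ -6927.4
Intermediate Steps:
(24043 - 30963) - 4652/((-5)⁴) = -6920 - 4652/625 = -4329652/625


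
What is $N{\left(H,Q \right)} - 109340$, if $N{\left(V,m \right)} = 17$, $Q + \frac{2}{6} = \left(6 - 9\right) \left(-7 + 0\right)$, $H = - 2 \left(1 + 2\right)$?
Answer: $-109323$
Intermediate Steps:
$H = -6$ ($H = \left(-2\right) 3 = -6$)
$Q = \frac{62}{3}$ ($Q = - \frac{1}{3} + \left(6 - 9\right) \left(-7 + 0\right) = - \frac{1}{3} - -21 = - \frac{1}{3} + 21 = \frac{62}{3} \approx 20.667$)
$N{\left(H,Q \right)} - 109340 = 17 - 109340 = -109323$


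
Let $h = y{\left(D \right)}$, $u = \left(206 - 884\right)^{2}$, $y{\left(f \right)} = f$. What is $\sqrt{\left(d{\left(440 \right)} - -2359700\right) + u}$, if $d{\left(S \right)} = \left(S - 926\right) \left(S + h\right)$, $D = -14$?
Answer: $2 \sqrt{653087} \approx 1616.3$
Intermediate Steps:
$u = 459684$ ($u = \left(-678\right)^{2} = 459684$)
$h = -14$
$d{\left(S \right)} = \left(-926 + S\right) \left(-14 + S\right)$ ($d{\left(S \right)} = \left(S - 926\right) \left(S - 14\right) = \left(-926 + S\right) \left(-14 + S\right)$)
$\sqrt{\left(d{\left(440 \right)} - -2359700\right) + u} = \sqrt{\left(\left(12964 + 440^{2} - 413600\right) - -2359700\right) + 459684} = \sqrt{\left(\left(12964 + 193600 - 413600\right) + 2359700\right) + 459684} = \sqrt{\left(-207036 + 2359700\right) + 459684} = \sqrt{2152664 + 459684} = \sqrt{2612348} = 2 \sqrt{653087}$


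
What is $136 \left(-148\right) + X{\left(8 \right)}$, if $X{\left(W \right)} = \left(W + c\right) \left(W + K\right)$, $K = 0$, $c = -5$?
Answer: $-20104$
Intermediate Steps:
$X{\left(W \right)} = W \left(-5 + W\right)$ ($X{\left(W \right)} = \left(W - 5\right) \left(W + 0\right) = \left(-5 + W\right) W = W \left(-5 + W\right)$)
$136 \left(-148\right) + X{\left(8 \right)} = 136 \left(-148\right) + 8 \left(-5 + 8\right) = -20128 + 8 \cdot 3 = -20128 + 24 = -20104$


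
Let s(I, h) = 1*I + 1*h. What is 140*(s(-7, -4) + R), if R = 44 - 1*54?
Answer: -2940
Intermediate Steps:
s(I, h) = I + h
R = -10 (R = 44 - 54 = -10)
140*(s(-7, -4) + R) = 140*((-7 - 4) - 10) = 140*(-11 - 10) = 140*(-21) = -2940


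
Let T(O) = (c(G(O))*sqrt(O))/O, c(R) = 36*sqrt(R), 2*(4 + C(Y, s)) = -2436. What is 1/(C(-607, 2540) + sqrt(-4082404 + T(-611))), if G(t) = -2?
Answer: -1/(1222 - I*sqrt(4082404 - 36*sqrt(1222)/611)) ≈ -0.00021917 - 0.00036238*I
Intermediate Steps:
C(Y, s) = -1222 (C(Y, s) = -4 + (1/2)*(-2436) = -4 - 1218 = -1222)
T(O) = 36*I*sqrt(2)/sqrt(O) (T(O) = ((36*sqrt(-2))*sqrt(O))/O = ((36*(I*sqrt(2)))*sqrt(O))/O = ((36*I*sqrt(2))*sqrt(O))/O = (36*I*sqrt(2)*sqrt(O))/O = 36*I*sqrt(2)/sqrt(O))
1/(C(-607, 2540) + sqrt(-4082404 + T(-611))) = 1/(-1222 + sqrt(-4082404 + 36*I*sqrt(2)/sqrt(-611))) = 1/(-1222 + sqrt(-4082404 + 36*I*sqrt(2)*(-I*sqrt(611)/611))) = 1/(-1222 + sqrt(-4082404 + 36*sqrt(1222)/611))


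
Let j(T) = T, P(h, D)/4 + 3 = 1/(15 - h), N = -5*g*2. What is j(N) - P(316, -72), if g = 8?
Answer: -20464/301 ≈ -67.987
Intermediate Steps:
N = -80 (N = -5*8*2 = -40*2 = -80)
P(h, D) = -12 + 4/(15 - h)
j(N) - P(316, -72) = -80 - 4*(44 - 3*316)/(-15 + 316) = -80 - 4*(44 - 948)/301 = -80 - 4*(-904)/301 = -80 - 1*(-3616/301) = -80 + 3616/301 = -20464/301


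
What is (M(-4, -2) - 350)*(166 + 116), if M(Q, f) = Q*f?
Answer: -96444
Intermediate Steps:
(M(-4, -2) - 350)*(166 + 116) = (-4*(-2) - 350)*(166 + 116) = (8 - 350)*282 = -342*282 = -96444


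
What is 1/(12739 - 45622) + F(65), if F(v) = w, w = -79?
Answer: -2597758/32883 ≈ -79.000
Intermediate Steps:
F(v) = -79
1/(12739 - 45622) + F(65) = 1/(12739 - 45622) - 79 = 1/(-32883) - 79 = -1/32883 - 79 = -2597758/32883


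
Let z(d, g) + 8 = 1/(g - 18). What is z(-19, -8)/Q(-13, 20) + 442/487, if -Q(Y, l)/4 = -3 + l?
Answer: 883239/861016 ≈ 1.0258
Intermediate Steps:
Q(Y, l) = 12 - 4*l (Q(Y, l) = -4*(-3 + l) = 12 - 4*l)
z(d, g) = -8 + 1/(-18 + g) (z(d, g) = -8 + 1/(g - 18) = -8 + 1/(-18 + g))
z(-19, -8)/Q(-13, 20) + 442/487 = ((145 - 8*(-8))/(-18 - 8))/(12 - 4*20) + 442/487 = ((145 + 64)/(-26))/(12 - 80) + 442*(1/487) = -1/26*209/(-68) + 442/487 = -209/26*(-1/68) + 442/487 = 209/1768 + 442/487 = 883239/861016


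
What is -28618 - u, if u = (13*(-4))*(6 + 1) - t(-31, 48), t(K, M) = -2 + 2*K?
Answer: -28318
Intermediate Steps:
u = -300 (u = (13*(-4))*(6 + 1) - (-2 + 2*(-31)) = -52*7 - (-2 - 62) = -364 - 1*(-64) = -364 + 64 = -300)
-28618 - u = -28618 - 1*(-300) = -28618 + 300 = -28318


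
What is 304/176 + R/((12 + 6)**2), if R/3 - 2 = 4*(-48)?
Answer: -19/594 ≈ -0.031987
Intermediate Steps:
R = -570 (R = 6 + 3*(4*(-48)) = 6 + 3*(-192) = 6 - 576 = -570)
304/176 + R/((12 + 6)**2) = 304/176 - 570/(12 + 6)**2 = 304*(1/176) - 570/(18**2) = 19/11 - 570/324 = 19/11 - 570*1/324 = 19/11 - 95/54 = -19/594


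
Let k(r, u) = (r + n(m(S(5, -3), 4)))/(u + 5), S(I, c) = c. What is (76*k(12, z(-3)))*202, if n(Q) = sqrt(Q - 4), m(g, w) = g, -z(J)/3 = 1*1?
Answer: 92112 + 7676*I*sqrt(7) ≈ 92112.0 + 20309.0*I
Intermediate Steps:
z(J) = -3
n(Q) = sqrt(-4 + Q)
k(r, u) = (r + I*sqrt(7))/(5 + u) (k(r, u) = (r + sqrt(-4 - 3))/(u + 5) = (r + sqrt(-7))/(5 + u) = (r + I*sqrt(7))/(5 + u))
(76*k(12, z(-3)))*202 = (76*((12 + I*sqrt(7))/(5 - 3)))*202 = (76*((12 + I*sqrt(7))/2))*202 = (76*(6 + I*sqrt(7)/2))*202 = (456 + 38*I*sqrt(7))*202 = 92112 + 7676*I*sqrt(7)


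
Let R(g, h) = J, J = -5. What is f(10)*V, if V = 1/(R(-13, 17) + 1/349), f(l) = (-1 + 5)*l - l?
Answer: -5235/872 ≈ -6.0034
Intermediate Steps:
R(g, h) = -5
f(l) = 3*l (f(l) = 4*l - l = 3*l)
V = -349/1744 (V = 1/(-5 + 1/349) = 1/(-1744/349) = -349/1744 ≈ -0.20011)
f(10)*V = (3*10)*(-349/1744) = 30*(-349/1744) = -5235/872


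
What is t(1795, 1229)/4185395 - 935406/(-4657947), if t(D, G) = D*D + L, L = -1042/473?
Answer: 2983535007644837/3073766547920915 ≈ 0.97064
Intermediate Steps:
L = -1042/473 (L = -1042*1/473 = -1042/473 ≈ -2.2030)
t(D, G) = -1042/473 + D² (t(D, G) = D*D - 1042/473 = D² - 1042/473 = -1042/473 + D²)
t(1795, 1229)/4185395 - 935406/(-4657947) = (-1042/473 + 1795²)/4185395 - 935406/(-4657947) = (-1042/473 + 3222025)*(1/4185395) - 935406*(-1/4657947) = (1524016783/473)*(1/4185395) + 311802/1552649 = 1524016783/1979691835 + 311802/1552649 = 2983535007644837/3073766547920915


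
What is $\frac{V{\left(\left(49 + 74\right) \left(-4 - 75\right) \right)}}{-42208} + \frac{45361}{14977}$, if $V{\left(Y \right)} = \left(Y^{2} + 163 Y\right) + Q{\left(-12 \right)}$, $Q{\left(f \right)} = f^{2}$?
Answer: $- \frac{694247798293}{316074608} \approx -2196.5$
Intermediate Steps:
$V{\left(Y \right)} = 144 + Y^{2} + 163 Y$ ($V{\left(Y \right)} = \left(Y^{2} + 163 Y\right) + \left(-12\right)^{2} = \left(Y^{2} + 163 Y\right) + 144 = 144 + Y^{2} + 163 Y$)
$\frac{V{\left(\left(49 + 74\right) \left(-4 - 75\right) \right)}}{-42208} + \frac{45361}{14977} = \frac{144 + \left(\left(49 + 74\right) \left(-4 - 75\right)\right)^{2} + 163 \left(49 + 74\right) \left(-4 - 75\right)}{-42208} + \frac{45361}{14977} = \left(144 + \left(123 \left(-79\right)\right)^{2} + 163 \cdot 123 \left(-79\right)\right) \left(- \frac{1}{42208}\right) + 45361 \cdot \frac{1}{14977} = \left(144 + \left(-9717\right)^{2} + 163 \left(-9717\right)\right) \left(- \frac{1}{42208}\right) + \frac{45361}{14977} = \left(144 + 94420089 - 1583871\right) \left(- \frac{1}{42208}\right) + \frac{45361}{14977} = 92836362 \left(- \frac{1}{42208}\right) + \frac{45361}{14977} = - \frac{46418181}{21104} + \frac{45361}{14977} = - \frac{694247798293}{316074608}$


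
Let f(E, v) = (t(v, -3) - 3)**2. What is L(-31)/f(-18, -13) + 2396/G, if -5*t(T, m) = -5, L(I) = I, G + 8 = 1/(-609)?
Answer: -5987719/19492 ≈ -307.19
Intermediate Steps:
G = -4873/609 (G = -8 + 1/(-609) = -8 - 1/609 = -4873/609 ≈ -8.0016)
t(T, m) = 1 (t(T, m) = -1/5*(-5) = 1)
f(E, v) = 4 (f(E, v) = (1 - 3)**2 = (-2)**2 = 4)
L(-31)/f(-18, -13) + 2396/G = -31/4 + 2396/(-4873/609) = -31*1/4 + 2396*(-609/4873) = -31/4 - 1459164/4873 = -5987719/19492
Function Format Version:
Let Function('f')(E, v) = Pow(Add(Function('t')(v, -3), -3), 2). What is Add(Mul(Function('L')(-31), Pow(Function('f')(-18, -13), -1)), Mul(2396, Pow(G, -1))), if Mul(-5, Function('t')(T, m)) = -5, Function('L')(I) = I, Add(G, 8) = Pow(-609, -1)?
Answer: Rational(-5987719, 19492) ≈ -307.19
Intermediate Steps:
G = Rational(-4873, 609) (G = Add(-8, Pow(-609, -1)) = Add(-8, Rational(-1, 609)) = Rational(-4873, 609) ≈ -8.0016)
Function('t')(T, m) = 1 (Function('t')(T, m) = Mul(Rational(-1, 5), -5) = 1)
Function('f')(E, v) = 4 (Function('f')(E, v) = Pow(Add(1, -3), 2) = Pow(-2, 2) = 4)
Add(Mul(Function('L')(-31), Pow(Function('f')(-18, -13), -1)), Mul(2396, Pow(G, -1))) = Add(Mul(-31, Pow(4, -1)), Mul(2396, Pow(Rational(-4873, 609), -1))) = Add(Mul(-31, Rational(1, 4)), Mul(2396, Rational(-609, 4873))) = Add(Rational(-31, 4), Rational(-1459164, 4873)) = Rational(-5987719, 19492)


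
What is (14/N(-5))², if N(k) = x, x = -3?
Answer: 196/9 ≈ 21.778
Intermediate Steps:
N(k) = -3
(14/N(-5))² = (14/(-3))² = (14*(-⅓))² = (-14/3)² = 196/9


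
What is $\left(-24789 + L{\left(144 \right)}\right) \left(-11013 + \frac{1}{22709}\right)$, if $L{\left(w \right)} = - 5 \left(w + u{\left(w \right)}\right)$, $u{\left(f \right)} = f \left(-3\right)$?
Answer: $\frac{5839449849384}{22709} \approx 2.5714 \cdot 10^{8}$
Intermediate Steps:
$u{\left(f \right)} = - 3 f$
$L{\left(w \right)} = 10 w$ ($L{\left(w \right)} = - 5 \left(w - 3 w\right) = - 5 \left(- 2 w\right) = 10 w$)
$\left(-24789 + L{\left(144 \right)}\right) \left(-11013 + \frac{1}{22709}\right) = \left(-24789 + 10 \cdot 144\right) \left(-11013 + \frac{1}{22709}\right) = \left(-24789 + 1440\right) \left(-11013 + \frac{1}{22709}\right) = \left(-23349\right) \left(- \frac{250094216}{22709}\right) = \frac{5839449849384}{22709}$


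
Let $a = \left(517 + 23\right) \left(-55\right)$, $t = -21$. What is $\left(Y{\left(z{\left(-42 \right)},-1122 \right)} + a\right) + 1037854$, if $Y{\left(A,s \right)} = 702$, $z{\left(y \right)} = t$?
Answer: $1008856$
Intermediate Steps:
$z{\left(y \right)} = -21$
$a = -29700$ ($a = 540 \left(-55\right) = -29700$)
$\left(Y{\left(z{\left(-42 \right)},-1122 \right)} + a\right) + 1037854 = \left(702 - 29700\right) + 1037854 = -28998 + 1037854 = 1008856$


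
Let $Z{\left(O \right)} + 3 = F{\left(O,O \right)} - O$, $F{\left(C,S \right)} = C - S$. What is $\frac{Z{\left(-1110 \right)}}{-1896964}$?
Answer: $- \frac{1107}{1896964} \approx -0.00058356$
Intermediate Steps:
$Z{\left(O \right)} = -3 - O$ ($Z{\left(O \right)} = -3 + \left(\left(O - O\right) - O\right) = -3 + \left(0 - O\right) = -3 - O$)
$\frac{Z{\left(-1110 \right)}}{-1896964} = \frac{-3 - -1110}{-1896964} = \left(-3 + 1110\right) \left(- \frac{1}{1896964}\right) = 1107 \left(- \frac{1}{1896964}\right) = - \frac{1107}{1896964}$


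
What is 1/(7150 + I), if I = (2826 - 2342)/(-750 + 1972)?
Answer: 611/4368892 ≈ 0.00013985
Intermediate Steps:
I = 242/611 (I = 484/1222 = 484*(1/1222) = 242/611 ≈ 0.39607)
1/(7150 + I) = 1/(7150 + 242/611) = 1/(4368892/611) = 611/4368892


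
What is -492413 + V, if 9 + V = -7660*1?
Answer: -500082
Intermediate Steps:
V = -7669 (V = -9 - 7660*1 = -9 - 7660 = -7669)
-492413 + V = -492413 - 7669 = -500082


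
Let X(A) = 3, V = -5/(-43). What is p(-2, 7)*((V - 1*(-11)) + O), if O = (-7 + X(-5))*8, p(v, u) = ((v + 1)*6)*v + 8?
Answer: -17960/43 ≈ -417.67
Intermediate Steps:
V = 5/43 (V = -5*(-1/43) = 5/43 ≈ 0.11628)
p(v, u) = 8 + v*(6 + 6*v) (p(v, u) = ((1 + v)*6)*v + 8 = (6 + 6*v)*v + 8 = v*(6 + 6*v) + 8 = 8 + v*(6 + 6*v))
O = -32 (O = (-7 + 3)*8 = -4*8 = -32)
p(-2, 7)*((V - 1*(-11)) + O) = (8 + 6*(-2) + 6*(-2)²)*((5/43 - 1*(-11)) - 32) = (8 - 12 + 6*4)*((5/43 + 11) - 32) = (8 - 12 + 24)*(478/43 - 32) = 20*(-898/43) = -17960/43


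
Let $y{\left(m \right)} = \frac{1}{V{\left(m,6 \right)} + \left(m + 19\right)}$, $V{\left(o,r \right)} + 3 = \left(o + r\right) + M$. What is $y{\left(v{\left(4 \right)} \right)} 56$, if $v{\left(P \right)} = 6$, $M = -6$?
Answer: $2$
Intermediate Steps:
$V{\left(o,r \right)} = -9 + o + r$ ($V{\left(o,r \right)} = -3 - \left(6 - o - r\right) = -3 + \left(-6 + o + r\right) = -9 + o + r$)
$y{\left(m \right)} = \frac{1}{16 + 2 m}$ ($y{\left(m \right)} = \frac{1}{\left(-9 + m + 6\right) + \left(m + 19\right)} = \frac{1}{\left(-3 + m\right) + \left(19 + m\right)} = \frac{1}{16 + 2 m}$)
$y{\left(v{\left(4 \right)} \right)} 56 = \frac{1}{2 \left(8 + 6\right)} 56 = \frac{1}{2 \cdot 14} \cdot 56 = \frac{1}{2} \cdot \frac{1}{14} \cdot 56 = \frac{1}{28} \cdot 56 = 2$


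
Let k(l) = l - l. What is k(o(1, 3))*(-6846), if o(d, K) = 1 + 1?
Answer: 0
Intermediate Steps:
o(d, K) = 2
k(l) = 0
k(o(1, 3))*(-6846) = 0*(-6846) = 0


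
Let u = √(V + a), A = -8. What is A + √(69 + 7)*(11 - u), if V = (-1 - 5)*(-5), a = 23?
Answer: -8 + 2*√19*(11 - √53) ≈ 24.429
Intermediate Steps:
V = 30 (V = -6*(-5) = 30)
u = √53 (u = √(30 + 23) = √53 ≈ 7.2801)
A + √(69 + 7)*(11 - u) = -8 + √(69 + 7)*(11 - √53) = -8 + √76*(11 - √53) = -8 + (2*√19)*(11 - √53) = -8 + 2*√19*(11 - √53)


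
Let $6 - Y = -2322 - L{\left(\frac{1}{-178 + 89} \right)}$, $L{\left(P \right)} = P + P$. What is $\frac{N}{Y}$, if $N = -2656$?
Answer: $- \frac{118192}{103595} \approx -1.1409$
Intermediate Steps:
$L{\left(P \right)} = 2 P$
$Y = \frac{207190}{89}$ ($Y = 6 - \left(-2322 - \frac{2}{-178 + 89}\right) = 6 - \left(-2322 - \frac{2}{-89}\right) = 6 - \left(-2322 - 2 \left(- \frac{1}{89}\right)\right) = 6 - \left(-2322 - - \frac{2}{89}\right) = 6 - \left(-2322 + \frac{2}{89}\right) = 6 - - \frac{206656}{89} = 6 + \frac{206656}{89} = \frac{207190}{89} \approx 2328.0$)
$\frac{N}{Y} = - \frac{2656}{\frac{207190}{89}} = \left(-2656\right) \frac{89}{207190} = - \frac{118192}{103595}$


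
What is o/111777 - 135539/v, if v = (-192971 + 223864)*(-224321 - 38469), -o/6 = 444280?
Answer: -7213655103335599/302482402600730 ≈ -23.848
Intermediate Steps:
o = -2665680 (o = -6*444280 = -2665680)
v = -8118371470 (v = 30893*(-262790) = -8118371470)
o/111777 - 135539/v = -2665680/111777 - 135539/(-8118371470) = -2665680*1/111777 - 135539*(-1/8118371470) = -888560/37259 + 135539/8118371470 = -7213655103335599/302482402600730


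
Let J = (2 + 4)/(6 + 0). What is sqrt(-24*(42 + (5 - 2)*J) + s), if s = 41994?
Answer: 3*sqrt(4546) ≈ 202.27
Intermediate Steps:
J = 1 (J = 6/6 = 6*(1/6) = 1)
sqrt(-24*(42 + (5 - 2)*J) + s) = sqrt(-24*(42 + (5 - 2)*1) + 41994) = sqrt(-24*(42 + 3*1) + 41994) = sqrt(-24*(42 + 3) + 41994) = sqrt(-24*45 + 41994) = sqrt(-1080 + 41994) = sqrt(40914) = 3*sqrt(4546)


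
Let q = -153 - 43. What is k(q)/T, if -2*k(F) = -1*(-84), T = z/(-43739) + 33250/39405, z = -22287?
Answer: -14477696478/466508197 ≈ -31.034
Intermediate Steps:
T = 466508197/344707059 (T = -22287/(-43739) + 33250/39405 = -22287*(-1/43739) + 33250*(1/39405) = 22287/43739 + 6650/7881 = 466508197/344707059 ≈ 1.3533)
q = -196
k(F) = -42 (k(F) = -(-1)*(-84)/2 = -½*84 = -42)
k(q)/T = -42/466508197/344707059 = -42*344707059/466508197 = -14477696478/466508197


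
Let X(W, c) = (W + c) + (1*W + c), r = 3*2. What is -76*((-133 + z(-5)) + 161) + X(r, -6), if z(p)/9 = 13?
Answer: -11020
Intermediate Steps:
r = 6
z(p) = 117 (z(p) = 9*13 = 117)
X(W, c) = 2*W + 2*c (X(W, c) = (W + c) + (W + c) = 2*W + 2*c)
-76*((-133 + z(-5)) + 161) + X(r, -6) = -76*((-133 + 117) + 161) + (2*6 + 2*(-6)) = -76*(-16 + 161) + (12 - 12) = -76*145 + 0 = -11020 + 0 = -11020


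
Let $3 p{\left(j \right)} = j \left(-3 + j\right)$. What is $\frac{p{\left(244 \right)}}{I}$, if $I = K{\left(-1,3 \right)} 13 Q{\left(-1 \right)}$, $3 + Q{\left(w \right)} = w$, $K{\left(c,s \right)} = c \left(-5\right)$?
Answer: $- \frac{14701}{195} \approx -75.39$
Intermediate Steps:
$K{\left(c,s \right)} = - 5 c$
$Q{\left(w \right)} = -3 + w$
$I = -260$ ($I = \left(-5\right) \left(-1\right) 13 \left(-3 - 1\right) = 5 \cdot 13 \left(-4\right) = 65 \left(-4\right) = -260$)
$p{\left(j \right)} = \frac{j \left(-3 + j\right)}{3}$
$\frac{p{\left(244 \right)}}{I} = \frac{\frac{1}{3} \cdot 244 \left(-3 + 244\right)}{-260} = \frac{1}{3} \cdot 244 \cdot 241 \left(- \frac{1}{260}\right) = \frac{58804}{3} \left(- \frac{1}{260}\right) = - \frac{14701}{195}$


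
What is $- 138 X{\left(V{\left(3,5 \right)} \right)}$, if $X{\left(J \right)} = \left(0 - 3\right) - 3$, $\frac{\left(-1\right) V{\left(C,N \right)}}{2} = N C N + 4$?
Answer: $828$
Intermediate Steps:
$V{\left(C,N \right)} = -8 - 2 C N^{2}$ ($V{\left(C,N \right)} = - 2 \left(N C N + 4\right) = - 2 \left(C N N + 4\right) = - 2 \left(C N^{2} + 4\right) = - 2 \left(4 + C N^{2}\right) = -8 - 2 C N^{2}$)
$X{\left(J \right)} = -6$ ($X{\left(J \right)} = -3 - 3 = -6$)
$- 138 X{\left(V{\left(3,5 \right)} \right)} = \left(-138\right) \left(-6\right) = 828$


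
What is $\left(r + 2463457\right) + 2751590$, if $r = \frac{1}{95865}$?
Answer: $\frac{499940480656}{95865} \approx 5.215 \cdot 10^{6}$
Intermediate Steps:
$r = \frac{1}{95865} \approx 1.0431 \cdot 10^{-5}$
$\left(r + 2463457\right) + 2751590 = \left(\frac{1}{95865} + 2463457\right) + 2751590 = \frac{236159305306}{95865} + 2751590 = \frac{499940480656}{95865}$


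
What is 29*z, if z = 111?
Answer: 3219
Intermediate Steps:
29*z = 29*111 = 3219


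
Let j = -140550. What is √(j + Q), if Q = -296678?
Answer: 2*I*√109307 ≈ 661.23*I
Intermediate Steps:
√(j + Q) = √(-140550 - 296678) = √(-437228) = 2*I*√109307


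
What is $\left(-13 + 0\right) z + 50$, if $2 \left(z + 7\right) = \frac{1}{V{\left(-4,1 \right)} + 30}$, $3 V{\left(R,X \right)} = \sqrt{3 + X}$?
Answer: $\frac{25905}{184} \approx 140.79$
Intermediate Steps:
$V{\left(R,X \right)} = \frac{\sqrt{3 + X}}{3}$
$z = - \frac{1285}{184}$ ($z = -7 + \frac{1}{2 \left(\frac{\sqrt{3 + 1}}{3} + 30\right)} = -7 + \frac{1}{2 \left(\frac{\sqrt{4}}{3} + 30\right)} = -7 + \frac{1}{2 \left(\frac{1}{3} \cdot 2 + 30\right)} = -7 + \frac{1}{2 \left(\frac{2}{3} + 30\right)} = -7 + \frac{1}{2 \cdot \frac{92}{3}} = -7 + \frac{1}{2} \cdot \frac{3}{92} = -7 + \frac{3}{184} = - \frac{1285}{184} \approx -6.9837$)
$\left(-13 + 0\right) z + 50 = \left(-13 + 0\right) \left(- \frac{1285}{184}\right) + 50 = \left(-13\right) \left(- \frac{1285}{184}\right) + 50 = \frac{16705}{184} + 50 = \frac{25905}{184}$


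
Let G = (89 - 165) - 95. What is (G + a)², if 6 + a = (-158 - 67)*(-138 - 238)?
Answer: 7127242929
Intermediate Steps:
a = 84594 (a = -6 + (-158 - 67)*(-138 - 238) = -6 - 225*(-376) = -6 + 84600 = 84594)
G = -171 (G = -76 - 95 = -171)
(G + a)² = (-171 + 84594)² = 84423² = 7127242929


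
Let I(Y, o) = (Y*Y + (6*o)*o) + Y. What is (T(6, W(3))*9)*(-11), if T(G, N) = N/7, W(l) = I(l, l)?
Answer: -6534/7 ≈ -933.43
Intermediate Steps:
I(Y, o) = Y + Y² + 6*o² (I(Y, o) = (Y² + 6*o²) + Y = Y + Y² + 6*o²)
W(l) = l + 7*l² (W(l) = l + l² + 6*l² = l + 7*l²)
T(G, N) = N/7 (T(G, N) = N*(⅐) = N/7)
(T(6, W(3))*9)*(-11) = (((3*(1 + 7*3))/7)*9)*(-11) = (((3*(1 + 21))/7)*9)*(-11) = (((3*22)/7)*9)*(-11) = (((⅐)*66)*9)*(-11) = ((66/7)*9)*(-11) = (594/7)*(-11) = -6534/7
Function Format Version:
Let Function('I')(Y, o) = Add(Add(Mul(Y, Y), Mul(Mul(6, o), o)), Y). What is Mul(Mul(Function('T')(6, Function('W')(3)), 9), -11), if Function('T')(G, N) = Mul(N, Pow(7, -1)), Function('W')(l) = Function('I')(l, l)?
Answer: Rational(-6534, 7) ≈ -933.43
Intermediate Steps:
Function('I')(Y, o) = Add(Y, Pow(Y, 2), Mul(6, Pow(o, 2))) (Function('I')(Y, o) = Add(Add(Pow(Y, 2), Mul(6, Pow(o, 2))), Y) = Add(Y, Pow(Y, 2), Mul(6, Pow(o, 2))))
Function('W')(l) = Add(l, Mul(7, Pow(l, 2))) (Function('W')(l) = Add(l, Pow(l, 2), Mul(6, Pow(l, 2))) = Add(l, Mul(7, Pow(l, 2))))
Function('T')(G, N) = Mul(Rational(1, 7), N) (Function('T')(G, N) = Mul(N, Rational(1, 7)) = Mul(Rational(1, 7), N))
Mul(Mul(Function('T')(6, Function('W')(3)), 9), -11) = Mul(Mul(Mul(Rational(1, 7), Mul(3, Add(1, Mul(7, 3)))), 9), -11) = Mul(Mul(Mul(Rational(1, 7), Mul(3, Add(1, 21))), 9), -11) = Mul(Mul(Mul(Rational(1, 7), Mul(3, 22)), 9), -11) = Mul(Mul(Mul(Rational(1, 7), 66), 9), -11) = Mul(Mul(Rational(66, 7), 9), -11) = Mul(Rational(594, 7), -11) = Rational(-6534, 7)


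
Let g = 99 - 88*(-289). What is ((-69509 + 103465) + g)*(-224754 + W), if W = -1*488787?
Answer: -42446413467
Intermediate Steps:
W = -488787
g = 25531 (g = 99 + 25432 = 25531)
((-69509 + 103465) + g)*(-224754 + W) = ((-69509 + 103465) + 25531)*(-224754 - 488787) = (33956 + 25531)*(-713541) = 59487*(-713541) = -42446413467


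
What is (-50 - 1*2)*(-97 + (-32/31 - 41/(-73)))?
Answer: 11469952/2263 ≈ 5068.5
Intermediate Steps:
(-50 - 1*2)*(-97 + (-32/31 - 41/(-73))) = (-50 - 2)*(-97 + (-32*1/31 - 41*(-1/73))) = -52*(-97 + (-32/31 + 41/73)) = -52*(-97 - 1065/2263) = -52*(-220576/2263) = 11469952/2263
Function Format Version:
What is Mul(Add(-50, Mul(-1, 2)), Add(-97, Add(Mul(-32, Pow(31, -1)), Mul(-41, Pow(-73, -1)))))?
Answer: Rational(11469952, 2263) ≈ 5068.5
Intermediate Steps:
Mul(Add(-50, Mul(-1, 2)), Add(-97, Add(Mul(-32, Pow(31, -1)), Mul(-41, Pow(-73, -1))))) = Mul(Add(-50, -2), Add(-97, Add(Mul(-32, Rational(1, 31)), Mul(-41, Rational(-1, 73))))) = Mul(-52, Add(-97, Add(Rational(-32, 31), Rational(41, 73)))) = Mul(-52, Add(-97, Rational(-1065, 2263))) = Mul(-52, Rational(-220576, 2263)) = Rational(11469952, 2263)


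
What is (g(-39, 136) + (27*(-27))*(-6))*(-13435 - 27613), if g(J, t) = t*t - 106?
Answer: -934416672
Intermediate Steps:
g(J, t) = -106 + t² (g(J, t) = t² - 106 = -106 + t²)
(g(-39, 136) + (27*(-27))*(-6))*(-13435 - 27613) = ((-106 + 136²) + (27*(-27))*(-6))*(-13435 - 27613) = ((-106 + 18496) - 729*(-6))*(-41048) = (18390 + 4374)*(-41048) = 22764*(-41048) = -934416672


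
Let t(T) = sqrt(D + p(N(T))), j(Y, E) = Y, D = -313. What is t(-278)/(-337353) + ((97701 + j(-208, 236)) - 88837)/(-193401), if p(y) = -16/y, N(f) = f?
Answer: -8656/193401 - I*sqrt(6046361)/46892067 ≈ -0.044757 - 5.2438e-5*I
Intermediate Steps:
t(T) = sqrt(-313 - 16/T)
t(-278)/(-337353) + ((97701 + j(-208, 236)) - 88837)/(-193401) = sqrt(-313 - 16/(-278))/(-337353) + ((97701 - 208) - 88837)/(-193401) = sqrt(-313 - 16*(-1/278))*(-1/337353) + (97493 - 88837)*(-1/193401) = sqrt(-313 + 8/139)*(-1/337353) + 8656*(-1/193401) = sqrt(-43499/139)*(-1/337353) - 8656/193401 = (I*sqrt(6046361)/139)*(-1/337353) - 8656/193401 = -I*sqrt(6046361)/46892067 - 8656/193401 = -8656/193401 - I*sqrt(6046361)/46892067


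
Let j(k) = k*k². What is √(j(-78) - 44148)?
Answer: 10*I*√5187 ≈ 720.21*I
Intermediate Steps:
j(k) = k³
√(j(-78) - 44148) = √((-78)³ - 44148) = √(-474552 - 44148) = √(-518700) = 10*I*√5187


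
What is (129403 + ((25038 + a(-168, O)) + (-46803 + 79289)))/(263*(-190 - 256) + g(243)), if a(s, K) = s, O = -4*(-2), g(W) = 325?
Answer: -20751/12997 ≈ -1.5966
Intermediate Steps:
O = 8
(129403 + ((25038 + a(-168, O)) + (-46803 + 79289)))/(263*(-190 - 256) + g(243)) = (129403 + ((25038 - 168) + (-46803 + 79289)))/(263*(-190 - 256) + 325) = (129403 + (24870 + 32486))/(263*(-446) + 325) = (129403 + 57356)/(-117298 + 325) = 186759/(-116973) = 186759*(-1/116973) = -20751/12997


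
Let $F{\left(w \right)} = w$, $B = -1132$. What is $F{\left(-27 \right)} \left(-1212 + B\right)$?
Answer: $63288$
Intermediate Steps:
$F{\left(-27 \right)} \left(-1212 + B\right) = - 27 \left(-1212 - 1132\right) = \left(-27\right) \left(-2344\right) = 63288$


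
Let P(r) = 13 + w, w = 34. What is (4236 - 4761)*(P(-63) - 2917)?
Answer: 1506750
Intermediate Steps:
P(r) = 47 (P(r) = 13 + 34 = 47)
(4236 - 4761)*(P(-63) - 2917) = (4236 - 4761)*(47 - 2917) = -525*(-2870) = 1506750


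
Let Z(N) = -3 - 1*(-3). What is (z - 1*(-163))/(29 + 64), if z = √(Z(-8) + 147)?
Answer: 163/93 + 7*√3/93 ≈ 1.8831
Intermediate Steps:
Z(N) = 0 (Z(N) = -3 + 3 = 0)
z = 7*√3 (z = √(0 + 147) = √147 = 7*√3 ≈ 12.124)
(z - 1*(-163))/(29 + 64) = (7*√3 - 1*(-163))/(29 + 64) = (7*√3 + 163)/93 = (163 + 7*√3)*(1/93) = 163/93 + 7*√3/93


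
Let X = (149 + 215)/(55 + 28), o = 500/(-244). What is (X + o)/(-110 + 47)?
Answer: -3943/106323 ≈ -0.037085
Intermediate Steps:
o = -125/61 (o = 500*(-1/244) = -125/61 ≈ -2.0492)
X = 364/83 ≈ 4.3855
(X + o)/(-110 + 47) = (364/83 - 125/61)/(-110 + 47) = (11829/5063)/(-63) = (11829/5063)*(-1/63) = -3943/106323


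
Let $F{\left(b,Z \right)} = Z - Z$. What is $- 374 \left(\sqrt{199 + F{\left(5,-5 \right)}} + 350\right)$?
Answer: $-130900 - 374 \sqrt{199} \approx -1.3618 \cdot 10^{5}$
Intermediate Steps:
$F{\left(b,Z \right)} = 0$
$- 374 \left(\sqrt{199 + F{\left(5,-5 \right)}} + 350\right) = - 374 \left(\sqrt{199 + 0} + 350\right) = - 374 \left(\sqrt{199} + 350\right) = - 374 \left(350 + \sqrt{199}\right) = -130900 - 374 \sqrt{199}$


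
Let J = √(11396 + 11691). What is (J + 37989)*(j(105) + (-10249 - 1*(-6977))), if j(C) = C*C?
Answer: 294528717 + 7753*√23087 ≈ 2.9571e+8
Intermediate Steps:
j(C) = C²
J = √23087 ≈ 151.94
(J + 37989)*(j(105) + (-10249 - 1*(-6977))) = (√23087 + 37989)*(105² + (-10249 - 1*(-6977))) = (37989 + √23087)*(11025 + (-10249 + 6977)) = (37989 + √23087)*(11025 - 3272) = (37989 + √23087)*7753 = 294528717 + 7753*√23087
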